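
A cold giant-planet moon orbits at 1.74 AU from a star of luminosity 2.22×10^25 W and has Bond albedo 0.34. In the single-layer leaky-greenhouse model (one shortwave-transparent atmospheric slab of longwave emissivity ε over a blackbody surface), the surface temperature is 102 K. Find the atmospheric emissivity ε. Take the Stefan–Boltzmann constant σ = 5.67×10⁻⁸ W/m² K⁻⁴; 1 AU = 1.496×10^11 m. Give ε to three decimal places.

0.598

Orbital distance: d = 1.74 AU = 2.603×10^11 m.
Flux at the orbit: S = L/(4πd²) = 2.22×10^25/(4π·(2.60×10^11)²) = 26.07 W/m².
TOA balance gives T_e = 93.33 K.
T_s⁴ = T_e⁴·2/(2−ε) → ε = 2 − 2(T_e/T_s)⁴ = 2 − 2·(93.33/102)⁴ = 0.5981.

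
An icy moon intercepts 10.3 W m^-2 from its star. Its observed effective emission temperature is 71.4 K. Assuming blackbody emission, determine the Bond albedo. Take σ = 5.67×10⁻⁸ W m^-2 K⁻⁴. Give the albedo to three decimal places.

From σT⁴ = S(1−α)/4 we invert for α: 1−α = 4σT⁴/S.
4σT⁴ = 4·5.67×10⁻⁸·(71.4)⁴ = 5.894 W m^-2.
Hence α = 1 − 5.894/10.30 = 0.4277.

0.428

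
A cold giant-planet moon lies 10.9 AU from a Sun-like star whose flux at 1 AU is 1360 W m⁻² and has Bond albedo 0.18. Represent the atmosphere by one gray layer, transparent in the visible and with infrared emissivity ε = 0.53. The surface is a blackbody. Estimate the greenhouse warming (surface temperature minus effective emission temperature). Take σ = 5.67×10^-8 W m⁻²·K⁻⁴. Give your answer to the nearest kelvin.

6 kelvin

Flux at the orbit: S = 1360/(10.9)² = 11.45 W m⁻².
At the top of the atmosphere, σT_e⁴ = S(1−α)/4 = 2.347 W m⁻², giving T_e = 80.21 K.
For a single slab of emissivity ε, T_s⁴ = 2T_e⁴/(2−ε); thus T_s = 80.21·(1.361)^(1/4) = 86.62 K.
The atmosphere warms the surface by 6.417 K.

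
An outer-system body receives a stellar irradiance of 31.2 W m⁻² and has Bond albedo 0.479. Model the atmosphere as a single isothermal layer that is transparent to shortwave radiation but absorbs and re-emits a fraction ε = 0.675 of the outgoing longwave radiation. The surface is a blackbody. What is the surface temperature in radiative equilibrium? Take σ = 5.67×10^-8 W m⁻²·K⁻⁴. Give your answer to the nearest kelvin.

102 K

The planet radiates to space at T_e = [S(1−α)/(4σ)]^(1/4) = 92.01 K.
Surface balance with a leaky layer gives σT_s⁴ = σT_e⁴·2/(2−ε), so T_s = T_e·[2/(2−0.675)]^(1/4) = 102.0 K.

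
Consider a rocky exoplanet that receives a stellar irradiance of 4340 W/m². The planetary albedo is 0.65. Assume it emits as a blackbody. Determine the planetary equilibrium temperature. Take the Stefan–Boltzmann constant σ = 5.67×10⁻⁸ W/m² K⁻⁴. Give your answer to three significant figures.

Absorbed flux (global mean): S(1−α)/4 = 4340·0.35/4 = 379.8 W/m².
In equilibrium σT⁴ equals this, so T = 286.1 K.

286 kelvin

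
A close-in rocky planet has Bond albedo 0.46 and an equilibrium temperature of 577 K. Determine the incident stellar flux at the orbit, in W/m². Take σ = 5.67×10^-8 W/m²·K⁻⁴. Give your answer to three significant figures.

From S(1−α)/4 = σT⁴: S = 4σT⁴/(1−α).
σT⁴ = 5.67×10⁻⁸·(577)⁴ = 6285 W/m².
S = 4·6285/0.54 = 46550 W/m².

46600 W/m²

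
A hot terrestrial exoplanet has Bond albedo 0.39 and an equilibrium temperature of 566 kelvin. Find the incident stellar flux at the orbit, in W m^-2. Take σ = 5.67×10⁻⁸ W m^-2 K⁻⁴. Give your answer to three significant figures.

38200 W m^-2

Invert the energy balance for S: S = 4σT⁴/(1−α).
The emitted flux is σT⁴ = 5819 W m^-2.
S = 4·5819/0.61 = 38160 W m^-2.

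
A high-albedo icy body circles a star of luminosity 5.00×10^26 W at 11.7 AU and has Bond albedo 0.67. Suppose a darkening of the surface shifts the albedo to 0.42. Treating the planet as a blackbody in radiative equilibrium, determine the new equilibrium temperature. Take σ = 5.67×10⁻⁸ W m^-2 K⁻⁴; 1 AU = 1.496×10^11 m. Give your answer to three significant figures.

d = 11.7 × 1.496×10^11 m = 1.750×10^12 m.
S = L/(4πd²) = 12.99 W m^-2.
T₂ = [S(1−α₂)/(4σ)]^(1/4) = [12.99·0.58/(4σ)]^(1/4) = 75.91 K.

75.9 kelvin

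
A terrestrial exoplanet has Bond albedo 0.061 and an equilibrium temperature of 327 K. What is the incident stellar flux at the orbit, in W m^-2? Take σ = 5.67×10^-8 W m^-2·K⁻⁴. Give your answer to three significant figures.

Invert the energy balance for S: S = 4σT⁴/(1−α).
σT⁴ = 5.67×10⁻⁸·(327)⁴ = 648.3 W m^-2.
S = 4·648.3/0.939 = 2762 W m^-2.

2760 W m^-2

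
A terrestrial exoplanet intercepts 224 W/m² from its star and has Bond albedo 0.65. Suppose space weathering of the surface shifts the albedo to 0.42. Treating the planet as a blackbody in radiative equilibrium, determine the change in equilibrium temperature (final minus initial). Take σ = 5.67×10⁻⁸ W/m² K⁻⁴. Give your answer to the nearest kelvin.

18 kelvin

With α = 0.65, T₁ = 136.4 K.
Final:   T₂ = [S(1−0.42)/(4σ)]^(1/4) = 154.7 K.
Change: 154.7 − 136.4 = 18.35 K.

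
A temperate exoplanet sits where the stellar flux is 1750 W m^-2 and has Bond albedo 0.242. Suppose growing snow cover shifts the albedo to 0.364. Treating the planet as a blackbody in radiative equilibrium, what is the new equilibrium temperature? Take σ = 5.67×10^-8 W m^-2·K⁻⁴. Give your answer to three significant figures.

With the new albedo, S(1−α₂)/4 = 278.2 W m^-2, so T₂ = 264.7 K.

265 K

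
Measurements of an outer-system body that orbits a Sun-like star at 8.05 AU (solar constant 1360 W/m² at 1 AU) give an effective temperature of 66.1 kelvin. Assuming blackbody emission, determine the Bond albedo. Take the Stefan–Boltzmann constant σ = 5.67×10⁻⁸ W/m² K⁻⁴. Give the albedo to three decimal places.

0.794

Flux at the orbit: S = 1360/(8.05)² = 20.99 W/m².
Rearranging the radiative balance, α = 1 − 4σT⁴/S.
4σT⁴ = 4·5.67×10⁻⁸·(66.1)⁴ = 4.330 W/m².
Hence α = 1 − 4.330/20.99 = 0.7937.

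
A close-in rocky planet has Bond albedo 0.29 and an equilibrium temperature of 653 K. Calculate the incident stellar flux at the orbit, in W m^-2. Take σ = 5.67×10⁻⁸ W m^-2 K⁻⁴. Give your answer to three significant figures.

From S(1−α)/4 = σT⁴: S = 4σT⁴/(1−α).
The emitted flux is σT⁴ = 10310 W m^-2.
S = 4·10310/0.71 = 58080 W m^-2.

58100 W m^-2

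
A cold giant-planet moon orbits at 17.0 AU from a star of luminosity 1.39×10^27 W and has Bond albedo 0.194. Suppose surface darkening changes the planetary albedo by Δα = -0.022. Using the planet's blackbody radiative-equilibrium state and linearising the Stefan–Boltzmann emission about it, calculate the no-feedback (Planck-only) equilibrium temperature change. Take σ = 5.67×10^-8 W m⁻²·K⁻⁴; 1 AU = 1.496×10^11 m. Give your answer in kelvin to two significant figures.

d = 17.0 × 1.496×10^11 m = 2.543×10^12 m.
Flux at the orbit: S = L/(4πd²) = 1.39×10^27/(4π·(2.54×10^12)²) = 17.10 W m⁻².
The baseline emission temperature is T_e = 88.29 K.
ΔF = −(S/4)Δα = −(17.10/4)×(-0.022) = 0.09406 W m⁻².
Planck response: λ_P = 4σT_e³ = 4·5.67×10⁻⁸·(88.29)³ = 0.1561 W m⁻²/K.
Hence the no-feedback warming is ΔF/(4σT_e³) = 0.603 K.

0.60 K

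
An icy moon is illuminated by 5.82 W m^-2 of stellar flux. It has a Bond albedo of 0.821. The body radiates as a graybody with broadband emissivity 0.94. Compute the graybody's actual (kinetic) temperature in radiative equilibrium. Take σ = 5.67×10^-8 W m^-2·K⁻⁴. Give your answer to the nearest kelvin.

47 K

Absorbed flux (global mean): S(1−α)/4 = 5.820·0.179/4 = 0.2604 W m^-2.
Radiative balance εσT⁴ = 0.2604 gives T = [0.2604/(0.94·σ)]^(1/4) = 47.02 K.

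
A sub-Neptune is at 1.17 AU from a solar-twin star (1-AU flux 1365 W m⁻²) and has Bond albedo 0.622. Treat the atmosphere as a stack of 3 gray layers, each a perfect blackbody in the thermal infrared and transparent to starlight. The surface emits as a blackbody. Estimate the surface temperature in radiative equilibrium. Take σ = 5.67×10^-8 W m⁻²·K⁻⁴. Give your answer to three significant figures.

286 K

Irradiance scales as 1/d², so S = 1365 W m⁻² × (1/1.17)² = 997.2 W m⁻².
The effective emission temperature is T_e = [S(1−α)/(4σ)]^¼ = 201.9 K.
Layer-by-layer balance gives σT_s⁴ = (N+1)σT_e⁴, so T_s = 4^¼·201.9 = 285.5 K.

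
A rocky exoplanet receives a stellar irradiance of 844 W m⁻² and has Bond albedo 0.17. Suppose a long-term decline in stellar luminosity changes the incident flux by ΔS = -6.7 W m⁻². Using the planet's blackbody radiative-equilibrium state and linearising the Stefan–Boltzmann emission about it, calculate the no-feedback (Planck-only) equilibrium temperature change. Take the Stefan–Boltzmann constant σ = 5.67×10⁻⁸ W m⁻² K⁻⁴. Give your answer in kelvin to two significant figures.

Reference equilibrium: T_e = [S(1−α)/(4σ)]^(1/4) = 235.7 K.
TOA radiative forcing: ΔF = (1−α)ΔS/4 = 0.83·(-6.7)/4 = -1.390 W m⁻².
Planck response: λ_P = 4σT_e³ = 4·5.67×10⁻⁸·(235.7)³ = 2.972 W m⁻²/K.
ΔT₀ = ΔF/λ_P = -1.390/2.972 = -0.468 K.

-0.47 kelvin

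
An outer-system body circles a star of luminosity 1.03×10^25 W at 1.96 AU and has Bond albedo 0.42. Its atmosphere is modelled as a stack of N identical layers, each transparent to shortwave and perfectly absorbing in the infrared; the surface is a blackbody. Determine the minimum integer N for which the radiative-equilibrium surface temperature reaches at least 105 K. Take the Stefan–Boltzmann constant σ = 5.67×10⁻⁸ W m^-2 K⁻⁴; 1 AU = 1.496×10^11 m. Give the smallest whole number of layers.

d = 1.96 × 1.496×10^11 m = 2.932×10^11 m.
S = L/(4πd²) = 9.533 W m^-2.
The effective emission temperature is T_e = [S(1−α)/(4σ)]^¼ = 70.27 K.
Since T_s⁴ = (N+1)T_e⁴, we need N ≥ (T_s/T_e)⁴ − 1 = 3.986.
The minimum whole number is N = 4.

4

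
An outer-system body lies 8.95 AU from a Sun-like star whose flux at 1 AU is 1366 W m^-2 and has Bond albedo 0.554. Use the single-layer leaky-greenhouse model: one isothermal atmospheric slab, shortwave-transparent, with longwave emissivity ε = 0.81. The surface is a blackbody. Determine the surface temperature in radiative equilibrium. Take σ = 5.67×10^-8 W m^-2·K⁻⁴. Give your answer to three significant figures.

By the inverse-square law, S = 1366/8.95² = 17.05 W m^-2.
Effective emission temperature (TOA balance): σT_e⁴ = S(1−α)/4 = 1.901 W m^-2 → T_e = 76.10 K.
For a single slab of emissivity ε, T_s⁴ = 2T_e⁴/(2−ε); thus T_s = 76.10·(1.681)^(1/4) = 86.65 K.

86.6 kelvin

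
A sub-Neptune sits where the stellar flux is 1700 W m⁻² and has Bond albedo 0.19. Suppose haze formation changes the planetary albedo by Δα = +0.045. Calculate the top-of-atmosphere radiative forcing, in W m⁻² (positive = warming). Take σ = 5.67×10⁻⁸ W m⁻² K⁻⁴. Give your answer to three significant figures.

TOA radiative forcing: ΔF = −S·Δα/4 = −1700·(+0.045)/4 = -19.12 W m⁻².

-19.1 W m⁻²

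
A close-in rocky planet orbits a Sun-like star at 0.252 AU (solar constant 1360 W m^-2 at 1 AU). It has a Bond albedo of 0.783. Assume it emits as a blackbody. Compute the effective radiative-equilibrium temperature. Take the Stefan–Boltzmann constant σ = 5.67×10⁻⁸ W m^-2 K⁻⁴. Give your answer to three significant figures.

378 kelvin

Irradiance scales as 1/d², so S = 1360 W m^-2 × (1/0.252)² = 21420 W m^-2.
The planet absorbs (1−α)S over its disc πR² and re-emits over 4πR², so the mean absorbed flux is (1−0.783)·21420/4 = 1162 W m^-2.
Balancing against σT⁴: T = (1162/5.67×10⁻⁸)^(1/4) = 378.3 K.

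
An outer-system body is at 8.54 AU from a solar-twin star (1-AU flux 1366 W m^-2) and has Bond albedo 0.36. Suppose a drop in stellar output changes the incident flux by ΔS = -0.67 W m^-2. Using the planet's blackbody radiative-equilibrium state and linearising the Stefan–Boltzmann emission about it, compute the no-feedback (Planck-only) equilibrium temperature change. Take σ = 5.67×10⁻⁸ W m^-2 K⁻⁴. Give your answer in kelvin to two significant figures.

-0.76 K

Flux at the orbit: S = 1366/(8.54)² = 18.73 W m^-2.
Reference equilibrium: T_e = [S(1−α)/(4σ)]^(1/4) = 85.26 K.
TOA radiative forcing: ΔF = (1−α)ΔS/4 = 0.64·(-0.67)/4 = -0.1072 W m^-2.
Linearising σT⁴ gives d(σT⁴)/dT = 4σT_e³ = 0.1406 W m^-2 per K.
Hence the no-feedback warming is ΔF/(4σT_e³) = -0.763 K.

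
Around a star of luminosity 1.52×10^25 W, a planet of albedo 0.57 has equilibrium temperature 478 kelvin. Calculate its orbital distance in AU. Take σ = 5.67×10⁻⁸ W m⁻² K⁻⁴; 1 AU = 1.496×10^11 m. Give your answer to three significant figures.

The flux needed for this T is 4σT⁴/(1−0.57) = 27540 W m⁻².
S = L/(4πd²) → d = √(L/4πS) = √(1.52×10^25/(4π·27540)) = 6.628×10^9 m = 0.04430 AU.

0.0443 AU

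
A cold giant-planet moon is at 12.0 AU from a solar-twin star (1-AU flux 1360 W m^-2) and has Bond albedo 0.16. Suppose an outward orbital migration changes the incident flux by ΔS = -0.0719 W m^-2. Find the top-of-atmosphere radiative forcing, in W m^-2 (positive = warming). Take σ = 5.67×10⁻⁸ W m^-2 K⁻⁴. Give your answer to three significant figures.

Irradiance scales as 1/d², so S = 1360 W m^-2 × (1/12.0)² = 9.444 W m^-2.
TOA radiative forcing: ΔF = (1−α)ΔS/4 = 0.84·(-0.0719)/4 = -0.01510 W m^-2.

-0.0151 W m^-2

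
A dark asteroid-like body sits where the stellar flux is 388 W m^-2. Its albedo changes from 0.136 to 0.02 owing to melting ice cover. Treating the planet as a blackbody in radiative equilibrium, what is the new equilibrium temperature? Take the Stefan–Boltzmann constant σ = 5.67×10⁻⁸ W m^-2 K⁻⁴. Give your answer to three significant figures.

With the new albedo, S(1−α₂)/4 = 95.06 W m^-2, so T₂ = 202.4 K.

202 kelvin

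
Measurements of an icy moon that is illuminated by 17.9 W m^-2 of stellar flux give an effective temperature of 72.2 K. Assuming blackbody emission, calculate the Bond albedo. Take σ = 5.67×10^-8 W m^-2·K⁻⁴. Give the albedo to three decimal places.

0.656

From σT⁴ = S(1−α)/4 we invert for α: 1−α = 4σT⁴/S.
4σT⁴ = 4·5.67×10⁻⁸·(72.2)⁴ = 6.163 W m^-2.
Hence α = 1 − 6.163/17.90 = 0.6557.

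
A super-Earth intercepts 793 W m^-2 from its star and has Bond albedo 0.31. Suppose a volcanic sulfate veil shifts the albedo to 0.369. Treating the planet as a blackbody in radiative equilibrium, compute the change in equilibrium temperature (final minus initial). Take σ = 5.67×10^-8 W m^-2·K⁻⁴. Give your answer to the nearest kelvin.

With α = 0.31, T₁ = 221.6 K.
With α = 0.369, T₂ = 216.7 K.
ΔT = T₂ − T₁ = -4.898 K.

-5 kelvin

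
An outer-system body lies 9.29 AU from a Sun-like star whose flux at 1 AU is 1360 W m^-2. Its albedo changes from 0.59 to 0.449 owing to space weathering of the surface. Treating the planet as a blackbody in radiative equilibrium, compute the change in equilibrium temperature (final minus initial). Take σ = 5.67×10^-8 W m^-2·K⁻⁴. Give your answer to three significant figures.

5.60 K

Flux at the orbit: S = 1360/(9.29)² = 15.76 W m^-2.
Initial: T₁ = [S(1−0.59)/(4σ)]^(1/4) = 73.06 K.
Final:   T₂ = [S(1−0.449)/(4σ)]^(1/4) = 78.66 K.
ΔT = T₂ − T₁ = 5.603 K.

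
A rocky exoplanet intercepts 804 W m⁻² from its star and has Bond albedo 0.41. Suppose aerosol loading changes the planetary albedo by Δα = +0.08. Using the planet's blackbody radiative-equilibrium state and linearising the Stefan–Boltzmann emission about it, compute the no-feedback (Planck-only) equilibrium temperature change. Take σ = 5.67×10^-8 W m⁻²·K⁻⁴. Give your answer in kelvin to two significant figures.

Unperturbed T_e = [804.0·(1−0.41)/(4σ)]^¼ = 213.9 K.
TOA radiative forcing: ΔF = −S·Δα/4 = −804.0·(+0.08)/4 = -16.08 W m⁻².
Linearising σT⁴ gives d(σT⁴)/dT = 4σT_e³ = 2.218 W m⁻² per K.
Hence the no-feedback warming is ΔF/(4σT_e³) = -7.25 K.

-7.2 K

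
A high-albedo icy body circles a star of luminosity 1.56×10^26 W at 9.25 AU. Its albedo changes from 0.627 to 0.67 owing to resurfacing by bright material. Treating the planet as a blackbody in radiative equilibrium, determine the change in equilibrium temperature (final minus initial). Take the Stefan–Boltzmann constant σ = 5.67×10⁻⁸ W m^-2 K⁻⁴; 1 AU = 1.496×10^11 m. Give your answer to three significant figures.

-1.72 K

d = 9.25 × 1.496×10^11 m = 1.384×10^12 m.
S = L/(4πd²) = 6.483 W m^-2.
Before: T₁ = [6.483·0.373/(4σ)]^(1/4) = 57.14 K.
With α = 0.67, T₂ = 55.42 K.
ΔT = T₂ − T₁ = -1.723 K.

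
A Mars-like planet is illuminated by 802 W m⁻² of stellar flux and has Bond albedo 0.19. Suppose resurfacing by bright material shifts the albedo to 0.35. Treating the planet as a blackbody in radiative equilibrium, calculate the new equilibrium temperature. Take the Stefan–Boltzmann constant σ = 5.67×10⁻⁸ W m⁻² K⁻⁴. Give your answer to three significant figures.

With the new albedo, S(1−α₂)/4 = 130.3 W m⁻², so T₂ = 219.0 K.

219 kelvin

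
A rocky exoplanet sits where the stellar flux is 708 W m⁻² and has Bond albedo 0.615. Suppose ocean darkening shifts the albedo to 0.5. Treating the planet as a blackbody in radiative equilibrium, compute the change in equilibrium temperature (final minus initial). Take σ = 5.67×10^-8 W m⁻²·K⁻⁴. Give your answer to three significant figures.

12.6 K

Before: T₁ = [708.0·0.385/(4σ)]^(1/4) = 186.2 K.
Final:   T₂ = [S(1−0.5)/(4σ)]^(1/4) = 198.8 K.
Change: 198.8 − 186.2 = 12.57 K.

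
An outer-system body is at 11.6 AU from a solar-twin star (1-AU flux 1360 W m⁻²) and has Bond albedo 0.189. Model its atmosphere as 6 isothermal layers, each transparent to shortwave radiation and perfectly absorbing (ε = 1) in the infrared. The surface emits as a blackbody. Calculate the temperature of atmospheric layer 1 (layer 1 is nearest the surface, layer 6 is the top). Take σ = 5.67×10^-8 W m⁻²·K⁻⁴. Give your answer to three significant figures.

By the inverse-square law, S = 1360/11.6² = 10.11 W m⁻².
The effective emission temperature is T_e = [S(1−α)/(4σ)]^¼ = 77.54 K.
Each opaque layer satisfies 2T_j⁴ = T_{j−1}⁴ + T_{j+1}⁴, giving T_k⁴ = (N+1−k)T_e⁴.
T_1 = (6)^(1/4)·77.54 = 121.3 K.

121 K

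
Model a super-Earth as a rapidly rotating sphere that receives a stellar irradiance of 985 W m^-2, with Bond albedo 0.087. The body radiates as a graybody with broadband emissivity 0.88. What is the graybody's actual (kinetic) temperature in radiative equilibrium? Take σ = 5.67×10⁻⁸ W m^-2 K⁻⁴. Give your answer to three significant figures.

Absorbed flux (global mean): S(1−α)/4 = 985.0·0.913/4 = 224.8 W m^-2.
Radiative balance εσT⁴ = 224.8 gives T = [224.8/(0.88·σ)]^(1/4) = 259.1 K.

259 kelvin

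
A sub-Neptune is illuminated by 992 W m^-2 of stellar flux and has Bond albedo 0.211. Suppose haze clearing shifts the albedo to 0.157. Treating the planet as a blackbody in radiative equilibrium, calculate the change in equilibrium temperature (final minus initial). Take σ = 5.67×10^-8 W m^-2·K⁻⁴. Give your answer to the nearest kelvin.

4 K

With α = 0.211, T₁ = 242.4 K.
Final:   T₂ = [S(1−0.157)/(4σ)]^(1/4) = 246.4 K.
ΔT = T₂ − T₁ = 4.045 K.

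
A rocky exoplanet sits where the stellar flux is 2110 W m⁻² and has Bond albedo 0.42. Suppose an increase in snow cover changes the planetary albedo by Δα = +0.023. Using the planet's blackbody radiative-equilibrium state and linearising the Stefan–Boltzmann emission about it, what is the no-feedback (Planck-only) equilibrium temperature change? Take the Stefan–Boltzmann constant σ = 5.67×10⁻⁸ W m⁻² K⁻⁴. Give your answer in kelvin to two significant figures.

Reference equilibrium: T_e = [S(1−α)/(4σ)]^(1/4) = 271.0 K.
ΔF = −(S/4)Δα = −(2110/4)×(+0.023) = -12.13 W m⁻².
Linearising σT⁴ gives d(σT⁴)/dT = 4σT_e³ = 4.515 W m⁻² per K.
ΔT₀ = ΔF/λ_P = -12.13/4.515 = -2.69 K.

-2.7 K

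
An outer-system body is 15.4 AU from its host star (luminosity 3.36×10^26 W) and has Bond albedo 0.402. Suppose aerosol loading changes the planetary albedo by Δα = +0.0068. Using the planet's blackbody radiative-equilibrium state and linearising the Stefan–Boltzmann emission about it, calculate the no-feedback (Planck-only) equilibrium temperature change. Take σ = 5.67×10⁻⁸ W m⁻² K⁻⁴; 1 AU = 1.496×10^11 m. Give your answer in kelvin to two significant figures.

-0.17 kelvin

d = 15.4 × 1.496×10^11 m = 2.304×10^12 m.
Spreading L over a sphere of radius d: S = 3.36×10^26/(4π·2.30×10^12²) = 5.038 W m⁻².
Unperturbed T_e = [5.038·(1−0.402)/(4σ)]^¼ = 60.37 K.
TOA radiative forcing: ΔF = −S·Δα/4 = −5.038·(+0.0068)/4 = -0.008564 W m⁻².
Planck response: λ_P = 4σT_e³ = 4·5.67×10⁻⁸·(60.37)³ = 0.04990 W m⁻²/K.
ΔT₀ = ΔF/λ_P = -0.008564/0.04990 = -0.172 K.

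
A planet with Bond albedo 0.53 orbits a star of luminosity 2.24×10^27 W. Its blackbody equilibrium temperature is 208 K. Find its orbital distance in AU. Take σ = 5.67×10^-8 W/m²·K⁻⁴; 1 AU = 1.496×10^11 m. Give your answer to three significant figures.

2.97 AU

Required flux: S = 4σT⁴/(1−α) = 903.2 W/m².
From L = 4πd²S, d = √(2.24×10^27/(4π·903.2)) = 4.442×10^11 m = 2.970 AU.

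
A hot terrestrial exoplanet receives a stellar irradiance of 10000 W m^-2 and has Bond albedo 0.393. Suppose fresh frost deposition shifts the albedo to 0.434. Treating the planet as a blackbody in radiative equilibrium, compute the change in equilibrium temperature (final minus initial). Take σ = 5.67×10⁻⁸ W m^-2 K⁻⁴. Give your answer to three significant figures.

Initial: T₁ = [S(1−0.393)/(4σ)]^(1/4) = 404.5 K.
After:  T₂ = [10000·0.566/(4σ)]^(1/4) = 397.5 K.
Change: 397.5 − 404.5 = -7.010 K.

-7.01 K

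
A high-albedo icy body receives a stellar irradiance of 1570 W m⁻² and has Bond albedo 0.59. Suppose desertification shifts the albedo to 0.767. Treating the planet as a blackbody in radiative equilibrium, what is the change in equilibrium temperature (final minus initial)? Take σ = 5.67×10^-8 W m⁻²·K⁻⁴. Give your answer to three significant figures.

-30.4 K

Before: T₁ = [1570·0.41/(4σ)]^(1/4) = 230.8 K.
Final:   T₂ = [S(1−0.767)/(4σ)]^(1/4) = 200.4 K.
ΔT = T₂ − T₁ = -30.41 K.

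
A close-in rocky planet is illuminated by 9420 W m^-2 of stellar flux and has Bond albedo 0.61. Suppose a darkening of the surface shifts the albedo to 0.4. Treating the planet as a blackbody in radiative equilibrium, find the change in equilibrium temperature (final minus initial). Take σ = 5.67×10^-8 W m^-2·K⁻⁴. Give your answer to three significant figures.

40.6 K

Initial: T₁ = [S(1−0.61)/(4σ)]^(1/4) = 356.8 K.
After:  T₂ = [9420·0.6/(4σ)]^(1/4) = 397.3 K.
ΔT = T₂ − T₁ = 40.57 K.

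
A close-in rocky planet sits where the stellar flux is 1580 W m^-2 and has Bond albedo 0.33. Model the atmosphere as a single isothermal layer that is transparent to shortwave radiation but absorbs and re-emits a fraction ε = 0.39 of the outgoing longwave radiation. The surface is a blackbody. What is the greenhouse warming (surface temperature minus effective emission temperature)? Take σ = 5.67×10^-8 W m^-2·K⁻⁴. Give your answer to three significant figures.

At the top of the atmosphere, σT_e⁴ = S(1−α)/4 = 264.6 W m^-2, giving T_e = 261.4 K.
For a single slab of emissivity ε, T_s⁴ = 2T_e⁴/(2−ε); thus T_s = 261.4·(1.242)^(1/4) = 275.9 K.
The atmosphere warms the surface by 14.57 K.

14.6 K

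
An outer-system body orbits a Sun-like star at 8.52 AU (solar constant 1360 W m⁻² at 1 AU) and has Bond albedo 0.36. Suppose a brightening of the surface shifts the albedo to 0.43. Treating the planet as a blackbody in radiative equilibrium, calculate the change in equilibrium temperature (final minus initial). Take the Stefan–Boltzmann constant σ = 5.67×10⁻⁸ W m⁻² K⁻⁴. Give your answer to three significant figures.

-2.43 kelvin

By the inverse-square law, S = 1360/8.52² = 18.74 W m⁻².
Before: T₁ = [18.74·0.64/(4σ)]^(1/4) = 85.27 K.
With α = 0.43, T₂ = 82.84 K.
ΔT = T₂ − T₁ = -2.434 K.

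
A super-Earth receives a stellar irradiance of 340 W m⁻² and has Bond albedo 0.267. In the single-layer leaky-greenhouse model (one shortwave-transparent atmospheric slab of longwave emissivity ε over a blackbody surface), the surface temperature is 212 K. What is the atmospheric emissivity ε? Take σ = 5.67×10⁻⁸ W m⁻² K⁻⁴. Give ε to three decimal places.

TOA balance gives T_e = 182.1 K.
T_s⁴ = T_e⁴·2/(2−ε) → ε = 2 − 2(T_e/T_s)⁴ = 2 − 2·(182.1/212)⁴ = 0.9120.

0.912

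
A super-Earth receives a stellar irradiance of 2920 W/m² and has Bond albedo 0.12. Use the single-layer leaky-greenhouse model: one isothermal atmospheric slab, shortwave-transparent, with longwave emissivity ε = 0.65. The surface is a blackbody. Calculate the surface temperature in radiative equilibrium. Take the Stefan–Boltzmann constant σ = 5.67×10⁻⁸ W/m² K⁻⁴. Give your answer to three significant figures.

360 K

Effective emission temperature (TOA balance): σT_e⁴ = S(1−α)/4 = 642.4 W/m² → T_e = 326.3 K.
Surface balance with a leaky layer gives σT_s⁴ = σT_e⁴·2/(2−ε), so T_s = T_e·[2/(2−0.65)]^(1/4) = 359.9 K.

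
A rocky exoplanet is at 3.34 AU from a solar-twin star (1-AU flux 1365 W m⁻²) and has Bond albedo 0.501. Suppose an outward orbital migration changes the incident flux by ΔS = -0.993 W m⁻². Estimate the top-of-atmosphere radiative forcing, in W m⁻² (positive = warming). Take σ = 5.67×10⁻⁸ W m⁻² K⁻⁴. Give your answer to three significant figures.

By the inverse-square law, S = 1365/3.34² = 122.4 W m⁻².
TOA radiative forcing: ΔF = (1−α)ΔS/4 = 0.499·(-0.993)/4 = -0.1239 W m⁻².

-0.124 W m⁻²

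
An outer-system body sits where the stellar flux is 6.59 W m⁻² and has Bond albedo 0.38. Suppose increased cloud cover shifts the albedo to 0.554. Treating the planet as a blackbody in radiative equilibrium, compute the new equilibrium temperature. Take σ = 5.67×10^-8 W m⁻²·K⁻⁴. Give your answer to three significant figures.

60.0 K

T₂ = [S(1−α₂)/(4σ)]^(1/4) = [6.590·0.446/(4σ)]^(1/4) = 60.00 K.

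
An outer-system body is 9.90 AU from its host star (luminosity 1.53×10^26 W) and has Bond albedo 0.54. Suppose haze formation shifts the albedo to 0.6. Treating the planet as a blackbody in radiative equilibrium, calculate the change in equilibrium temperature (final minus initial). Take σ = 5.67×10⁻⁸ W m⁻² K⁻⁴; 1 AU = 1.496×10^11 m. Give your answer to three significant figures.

-1.99 K

Orbital distance: d = 9.90 AU = 1.481×10^12 m.
Spreading L over a sphere of radius d: S = 1.53×10^26/(4π·1.48×10^12²) = 5.551 W m⁻².
Before: T₁ = [5.551·0.46/(4σ)]^(1/4) = 57.92 K.
After:  T₂ = [5.551·0.4/(4σ)]^(1/4) = 55.94 K.
ΔT = T₂ − T₁ = -1.989 K.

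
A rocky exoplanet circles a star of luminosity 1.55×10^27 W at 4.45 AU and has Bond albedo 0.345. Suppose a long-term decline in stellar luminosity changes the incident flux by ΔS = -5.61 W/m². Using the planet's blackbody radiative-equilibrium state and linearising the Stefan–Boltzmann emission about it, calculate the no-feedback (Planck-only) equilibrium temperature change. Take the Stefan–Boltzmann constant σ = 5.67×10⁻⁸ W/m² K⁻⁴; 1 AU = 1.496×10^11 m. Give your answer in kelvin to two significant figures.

-0.85 kelvin

d = 4.45 × 1.496×10^11 m = 6.657×10^11 m.
Spreading L over a sphere of radius d: S = 1.55×10^27/(4π·6.66×10^11²) = 278.3 W/m².
Reference equilibrium: T_e = [S(1−α)/(4σ)]^(1/4) = 168.4 K.
TOA radiative forcing: ΔF = (1−α)ΔS/4 = 0.655·(-5.61)/4 = -0.9186 W/m².
Planck response: λ_P = 4σT_e³ = 4·5.67×10⁻⁸·(168.4)³ = 1.083 W/m²/K.
ΔT₀ = ΔF/λ_P = -0.9186/1.083 = -0.848 K.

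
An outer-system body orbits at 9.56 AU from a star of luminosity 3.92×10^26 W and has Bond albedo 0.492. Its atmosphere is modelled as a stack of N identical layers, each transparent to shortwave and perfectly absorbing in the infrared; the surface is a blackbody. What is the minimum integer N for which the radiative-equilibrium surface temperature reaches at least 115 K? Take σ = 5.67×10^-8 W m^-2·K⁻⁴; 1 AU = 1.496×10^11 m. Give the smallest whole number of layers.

5

d = 9.56 × 1.496×10^11 m = 1.430×10^12 m.
Spreading L over a sphere of radius d: S = 3.92×10^26/(4π·1.43×10^12²) = 15.25 W m^-2.
OLR = S(1−α)/4 = 1.937 W m^-2; the top layer radiates at T_e = 76.45 K.
Need (N+1)T_e⁴ ≥ T_s⁴, i.e. N+1 ≥ (115/76.45)⁴ = 5.120.
So N ≥ 4.120; the smallest integer is N = 5.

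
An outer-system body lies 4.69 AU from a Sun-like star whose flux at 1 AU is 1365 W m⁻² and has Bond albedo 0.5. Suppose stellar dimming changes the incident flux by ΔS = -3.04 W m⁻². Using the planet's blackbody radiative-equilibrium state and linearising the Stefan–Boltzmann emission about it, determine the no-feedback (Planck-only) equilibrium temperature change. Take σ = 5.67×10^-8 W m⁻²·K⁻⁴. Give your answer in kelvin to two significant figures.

Flux at the orbit: S = 1365/(4.69)² = 62.06 W m⁻².
The baseline emission temperature is T_e = 108.2 K.
TOA radiative forcing: ΔF = (1−α)ΔS/4 = 0.5·(-3.04)/4 = -0.3800 W m⁻².
Linearising σT⁴ gives d(σT⁴)/dT = 4σT_e³ = 0.2869 W m⁻² per K.
Hence the no-feedback warming is ΔF/(4σT_e³) = -1.32 K.

-1.3 K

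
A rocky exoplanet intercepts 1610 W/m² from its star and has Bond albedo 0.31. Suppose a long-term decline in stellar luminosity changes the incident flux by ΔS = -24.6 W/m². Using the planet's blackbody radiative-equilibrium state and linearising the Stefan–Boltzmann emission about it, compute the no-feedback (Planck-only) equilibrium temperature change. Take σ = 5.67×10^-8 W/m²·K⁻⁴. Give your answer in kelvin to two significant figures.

-1.0 K

The baseline emission temperature is T_e = 264.6 K.
TOA radiative forcing: ΔF = (1−α)ΔS/4 = 0.69·(-24.6)/4 = -4.244 W/m².
Linearising σT⁴ gives d(σT⁴)/dT = 4σT_e³ = 4.199 W/m² per K.
So ΔT₀ = -4.244/4.199 = -1.01 K.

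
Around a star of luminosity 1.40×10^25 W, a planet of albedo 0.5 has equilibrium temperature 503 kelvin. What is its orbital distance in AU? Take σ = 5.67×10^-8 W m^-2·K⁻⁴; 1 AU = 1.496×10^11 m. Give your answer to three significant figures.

Energy balance gives S = 4σT⁴/(1−α) = 29040 W m^-2.
S = L/(4πd²) → d = √(L/4πS) = √(1.40×10^25/(4π·29040)) = 6.194×10^9 m = 0.04141 AU.

0.0414 AU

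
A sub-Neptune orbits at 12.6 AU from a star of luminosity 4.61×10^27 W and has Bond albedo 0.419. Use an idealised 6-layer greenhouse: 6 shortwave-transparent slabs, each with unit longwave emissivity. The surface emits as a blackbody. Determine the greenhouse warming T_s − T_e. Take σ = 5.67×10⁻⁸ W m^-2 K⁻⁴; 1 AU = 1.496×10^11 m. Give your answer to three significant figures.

79.9 kelvin

Orbital distance: d = 12.6 AU = 1.885×10^12 m.
Flux at the orbit: S = L/(4πd²) = 4.61×10^27/(4π·(1.88×10^12)²) = 103.2 W m^-2.
OLR = S(1−α)/4 = 15.00 W m^-2; the top layer radiates at T_e = 127.5 K.
T_s = (N+1)^(1/4)·T_e = 207.4 K.
So the greenhouse effect raises the surface by 207.4 − 127.5 = 79.91 K.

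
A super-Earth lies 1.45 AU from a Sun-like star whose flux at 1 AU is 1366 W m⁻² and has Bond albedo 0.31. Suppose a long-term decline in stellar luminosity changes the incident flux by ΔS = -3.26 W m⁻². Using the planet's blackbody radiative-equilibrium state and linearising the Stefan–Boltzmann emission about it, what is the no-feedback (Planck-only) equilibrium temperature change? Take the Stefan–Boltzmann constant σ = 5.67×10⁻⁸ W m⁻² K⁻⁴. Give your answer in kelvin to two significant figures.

-0.26 K

Flux at the orbit: S = 1366/(1.45)² = 649.7 W m⁻².
The baseline emission temperature is T_e = 210.9 K.
Only a fraction (1−α) is absorbed and it's spread over 4πR², so ΔF = (1−α)ΔS/4 = -0.5623 W m⁻².
Linearising σT⁴ gives d(σT⁴)/dT = 4σT_e³ = 2.126 W m⁻² per K.
Hence the no-feedback warming is ΔF/(4σT_e³) = -0.264 K.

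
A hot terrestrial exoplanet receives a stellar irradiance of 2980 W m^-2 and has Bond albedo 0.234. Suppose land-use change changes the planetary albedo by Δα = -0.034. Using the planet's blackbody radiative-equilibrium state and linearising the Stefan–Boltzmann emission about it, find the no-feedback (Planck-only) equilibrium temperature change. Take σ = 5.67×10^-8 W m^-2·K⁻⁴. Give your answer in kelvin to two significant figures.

Reference equilibrium: T_e = [S(1−α)/(4σ)]^(1/4) = 316.7 K.
ΔF = −(S/4)Δα = −(2980/4)×(-0.034) = 25.33 W m^-2.
Planck response: λ_P = 4σT_e³ = 4·5.67×10⁻⁸·(316.7)³ = 7.207 W m^-2/K.
ΔT₀ = ΔF/λ_P = 25.33/7.207 = 3.51 K.

3.5 kelvin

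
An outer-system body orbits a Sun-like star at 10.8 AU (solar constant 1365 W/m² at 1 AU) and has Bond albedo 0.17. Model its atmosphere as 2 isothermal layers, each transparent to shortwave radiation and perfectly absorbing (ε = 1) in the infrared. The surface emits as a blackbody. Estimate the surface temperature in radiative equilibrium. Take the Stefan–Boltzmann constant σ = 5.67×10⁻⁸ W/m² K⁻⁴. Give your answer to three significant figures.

By the inverse-square law, S = 1365/10.8² = 11.70 W/m².
OLR = S(1−α)/4 = 2.428 W/m²; the top layer radiates at T_e = 80.90 K.
Layer-by-layer balance gives σT_s⁴ = (N+1)σT_e⁴, so T_s = 3^¼·80.90 = 106.5 K.

106 K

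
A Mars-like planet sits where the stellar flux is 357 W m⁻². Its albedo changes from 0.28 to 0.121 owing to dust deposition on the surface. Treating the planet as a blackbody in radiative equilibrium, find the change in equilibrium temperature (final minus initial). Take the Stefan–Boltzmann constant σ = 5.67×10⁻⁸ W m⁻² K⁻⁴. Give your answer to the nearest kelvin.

Before: T₁ = [357.0·0.72/(4σ)]^(1/4) = 183.5 K.
With α = 0.121, T₂ = 192.9 K.
Change: 192.9 − 183.5 = 9.385 K.

9 kelvin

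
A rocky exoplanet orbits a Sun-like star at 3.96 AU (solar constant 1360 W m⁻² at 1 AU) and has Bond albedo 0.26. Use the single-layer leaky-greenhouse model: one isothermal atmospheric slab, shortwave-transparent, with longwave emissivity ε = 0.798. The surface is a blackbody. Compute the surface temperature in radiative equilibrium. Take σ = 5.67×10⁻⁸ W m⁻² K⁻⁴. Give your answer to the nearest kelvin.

By the inverse-square law, S = 1360/3.96² = 86.73 W m⁻².
Effective emission temperature (TOA balance): σT_e⁴ = S(1−α)/4 = 16.04 W m⁻² → T_e = 129.7 K.
Surface balance with a leaky layer gives σT_s⁴ = σT_e⁴·2/(2−ε), so T_s = T_e·[2/(2−0.798)]^(1/4) = 147.3 K.

147 kelvin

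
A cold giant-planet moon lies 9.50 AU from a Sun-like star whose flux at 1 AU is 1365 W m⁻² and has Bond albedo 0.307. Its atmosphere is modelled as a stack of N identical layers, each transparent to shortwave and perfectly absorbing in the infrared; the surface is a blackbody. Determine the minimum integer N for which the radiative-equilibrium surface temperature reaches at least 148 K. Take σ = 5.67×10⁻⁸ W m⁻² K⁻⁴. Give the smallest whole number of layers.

10

Flux at the orbit: S = 1365/(9.50)² = 15.12 W m⁻².
Top-of-atmosphere balance: σT_e⁴ = S(1−α)/4 = 2.620 W m⁻² → T_e = 82.45 K.
Since T_s⁴ = (N+1)T_e⁴, we need N ≥ (T_s/T_e)⁴ − 1 = 9.382.
So N ≥ 9.382; the smallest integer is N = 10.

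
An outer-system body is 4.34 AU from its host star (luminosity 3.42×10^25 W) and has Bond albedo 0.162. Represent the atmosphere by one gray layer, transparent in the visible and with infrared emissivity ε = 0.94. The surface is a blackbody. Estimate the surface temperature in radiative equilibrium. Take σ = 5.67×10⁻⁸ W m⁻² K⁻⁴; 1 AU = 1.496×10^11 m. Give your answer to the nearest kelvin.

Orbital distance: d = 4.34 AU = 6.493×10^11 m.
Spreading L over a sphere of radius d: S = 3.42×10^25/(4π·6.49×10^11²) = 6.456 W m⁻².
The planet radiates to space at T_e = [S(1−α)/(4σ)]^(1/4) = 69.89 K.
For a single slab of emissivity ε, T_s⁴ = 2T_e⁴/(2−ε); thus T_s = 69.89·(1.887)^(1/4) = 81.91 K.

82 kelvin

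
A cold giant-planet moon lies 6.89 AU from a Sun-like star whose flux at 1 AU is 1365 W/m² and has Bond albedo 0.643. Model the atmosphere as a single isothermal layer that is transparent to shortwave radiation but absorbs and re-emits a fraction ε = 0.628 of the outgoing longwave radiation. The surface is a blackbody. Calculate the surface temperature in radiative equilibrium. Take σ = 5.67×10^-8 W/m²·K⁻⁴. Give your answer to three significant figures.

By the inverse-square law, S = 1365/6.89² = 28.75 W/m².
Effective emission temperature (TOA balance): σT_e⁴ = S(1−α)/4 = 2.566 W/m² → T_e = 82.02 K.
Surface balance with a leaky layer gives σT_s⁴ = σT_e⁴·2/(2−ε), so T_s = T_e·[2/(2−0.628)]^(1/4) = 90.13 K.

90.1 kelvin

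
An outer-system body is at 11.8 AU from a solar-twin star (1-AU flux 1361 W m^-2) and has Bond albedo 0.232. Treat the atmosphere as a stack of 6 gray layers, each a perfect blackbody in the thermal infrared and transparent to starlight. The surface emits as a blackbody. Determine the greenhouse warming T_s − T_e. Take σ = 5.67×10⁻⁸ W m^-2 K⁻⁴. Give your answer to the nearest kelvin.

By the inverse-square law, S = 1361/11.8² = 9.774 W m^-2.
The effective emission temperature is T_e = [S(1−α)/(4σ)]^¼ = 75.85 K.
T_s = (N+1)^(1/4)·T_e = 123.4 K.
Warming: T_s − T_e = 47.53 K.

48 kelvin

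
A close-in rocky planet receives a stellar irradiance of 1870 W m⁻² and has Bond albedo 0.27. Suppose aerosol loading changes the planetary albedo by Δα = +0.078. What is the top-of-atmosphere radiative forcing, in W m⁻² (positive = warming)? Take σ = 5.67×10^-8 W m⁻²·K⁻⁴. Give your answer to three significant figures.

-36.5 W m⁻²

ΔF = −(S/4)Δα = −(1870/4)×(+0.078) = -36.47 W m⁻².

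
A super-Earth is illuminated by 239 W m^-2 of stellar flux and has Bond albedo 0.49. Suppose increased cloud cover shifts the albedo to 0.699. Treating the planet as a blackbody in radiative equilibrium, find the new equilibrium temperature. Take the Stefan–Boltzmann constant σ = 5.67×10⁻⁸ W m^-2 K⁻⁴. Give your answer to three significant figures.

T₂ = [S(1−α₂)/(4σ)]^(1/4) = [239.0·0.301/(4σ)]^(1/4) = 133.5 K.

133 kelvin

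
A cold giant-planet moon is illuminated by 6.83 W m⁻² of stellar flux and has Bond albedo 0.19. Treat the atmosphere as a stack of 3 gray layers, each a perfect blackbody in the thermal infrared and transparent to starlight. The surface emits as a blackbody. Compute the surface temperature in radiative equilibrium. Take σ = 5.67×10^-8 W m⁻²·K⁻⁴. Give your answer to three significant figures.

Top-of-atmosphere balance: σT_e⁴ = S(1−α)/4 = 1.383 W m⁻² → T_e = 70.28 K.
For an N-layer opaque stack, T_s⁴ = (N+1)T_e⁴, hence T_s = (4)^(1/4)×70.28 K = 99.39 K.

99.4 kelvin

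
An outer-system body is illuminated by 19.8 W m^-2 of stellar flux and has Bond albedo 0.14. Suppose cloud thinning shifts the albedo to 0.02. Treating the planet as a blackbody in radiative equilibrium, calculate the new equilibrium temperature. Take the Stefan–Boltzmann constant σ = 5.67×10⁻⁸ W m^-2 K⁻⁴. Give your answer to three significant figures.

96.2 K

T₂ = [S(1−α₂)/(4σ)]^(1/4) = [19.80·0.98/(4σ)]^(1/4) = 96.17 K.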